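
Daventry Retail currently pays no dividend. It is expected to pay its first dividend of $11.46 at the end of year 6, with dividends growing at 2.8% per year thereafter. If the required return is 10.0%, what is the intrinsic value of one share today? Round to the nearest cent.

$98.83

Deferred-dividend DDM. At t=5 the remaining stream is a growing perpetuity with first payment D_6 = 11.46.
V_5 = D_6/(r−g) = 11.46/(0.1−0.028) = 159.1667
P₀ = V_5/(1+r)^5 = 159.1667/(1+0.1)^5 = 98.8300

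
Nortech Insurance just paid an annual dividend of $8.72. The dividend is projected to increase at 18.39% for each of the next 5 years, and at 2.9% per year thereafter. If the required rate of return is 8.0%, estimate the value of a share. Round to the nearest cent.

Two-stage DDM. Project D₁…D_5 at 0.1839, terminal growth 0.029, discount at r = 0.08.
D_1 = 10.3236
D_2 = 12.2221
D_3 = 14.4698
D_4 = 17.1308
D_5 = 20.2811
Terminal value at t=5: TV = D_6/(r−g) = 20.8693/(0.08−0.029) = 409.2011
P₀ = 10.3236/(1+0.08)^1 + 12.2221/(1+0.08)^2 + 14.4698/(1+0.08)^3 + 17.1308/(1+0.08)^4 + 20.2811/(1+0.08)^5 + 409.2011/(1+0.08)^5 = 336.4139

$336.41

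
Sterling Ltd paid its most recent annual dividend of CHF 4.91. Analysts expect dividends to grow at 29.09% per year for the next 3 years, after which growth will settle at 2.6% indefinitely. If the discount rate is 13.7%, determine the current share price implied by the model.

CHF 85.51

Two-stage DDM. Project D₁…D_3 at 0.2909, terminal growth 0.026, discount at r = 0.137.
D_1 = 6.3383
D_2 = 8.1821
D_3 = 10.5623
Terminal value at t=3: TV = D_4/(r−g) = 10.8369/(0.137−0.026) = 97.6301
P₀ = 6.3383/(1+0.137)^1 + 8.1821/(1+0.137)^2 + 10.5623/(1+0.137)^3 + 97.6301/(1+0.137)^3 = 85.5101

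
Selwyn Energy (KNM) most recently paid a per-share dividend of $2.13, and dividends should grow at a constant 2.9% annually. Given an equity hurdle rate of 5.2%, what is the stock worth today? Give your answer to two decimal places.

$95.29

Gordon growth model: P₀ = D₁/(r − g). D₁ = 2.13 × (1 + 0.029) = 2.1918.
P₀ = 2.1918 / (0.052 − 0.029) = 2.1918 / 0.023 = 95.2943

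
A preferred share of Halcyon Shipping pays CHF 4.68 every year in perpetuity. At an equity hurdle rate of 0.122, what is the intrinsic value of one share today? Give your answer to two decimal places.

CHF 38.36

Zero-growth DDM (perpetuity): P₀ = D/r = 4.68 / 0.122 = 38.3607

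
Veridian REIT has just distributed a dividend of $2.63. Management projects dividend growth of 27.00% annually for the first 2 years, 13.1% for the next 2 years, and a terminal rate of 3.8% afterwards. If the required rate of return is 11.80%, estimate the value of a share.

Three-stage DDM. Project D₁…D_4; terminal Gordon value at t=4 with g = 0.038; discount at r = 0.118.
D_1 = 3.3401
D_2 = 4.2419
D_3 = 4.7976
D_4 = 5.4261
TV_4 = 5.6323/(0.118−0.038) = 70.4037
P₀ = Σ Dₜ/(1+r)ᵗ + TV_4/(1+r)^4 = 58.3515

$58.35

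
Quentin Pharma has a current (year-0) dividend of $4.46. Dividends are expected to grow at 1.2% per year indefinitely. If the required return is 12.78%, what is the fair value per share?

$38.98

Gordon growth model: P₀ = D₁/(r − g). D₁ = 4.46 × (1 + 0.012) = 4.5135.
P₀ = 4.5135 / (0.1278 − 0.012) = 4.5135 / 0.1158 = 38.9769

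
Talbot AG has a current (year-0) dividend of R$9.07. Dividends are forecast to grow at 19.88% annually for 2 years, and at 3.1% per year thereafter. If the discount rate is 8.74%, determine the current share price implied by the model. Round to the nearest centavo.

R$222.54

Two-stage DDM. Project D₁…D_2 at 0.1988, terminal growth 0.031, discount at r = 0.0874.
D_1 = 10.8731
D_2 = 13.0347
Terminal value at t=2: TV = D_3/(r−g) = 13.4388/(0.0874−0.031) = 238.2760
P₀ = 10.8731/(1+0.0874)^1 + 13.0347/(1+0.0874)^2 + 238.2760/(1+0.0874)^2 = 222.5351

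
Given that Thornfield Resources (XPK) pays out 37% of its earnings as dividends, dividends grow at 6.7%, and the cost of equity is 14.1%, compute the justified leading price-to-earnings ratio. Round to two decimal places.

Justified leading P/E = b/(r−g) = 0.37/(0.141−0.067) = 5.0000

5.00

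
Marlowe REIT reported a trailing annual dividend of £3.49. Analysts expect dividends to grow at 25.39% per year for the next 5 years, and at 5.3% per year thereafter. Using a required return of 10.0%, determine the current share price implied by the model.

£176.78

Two-stage DDM. Project D₁…D_5 at 0.2539, terminal growth 0.053, discount at r = 0.1.
D_1 = 4.3761
D_2 = 5.4872
D_3 = 6.8804
D_4 = 8.6273
D_5 = 10.8178
Terminal value at t=5: TV = D_6/(r−g) = 11.3912/(0.1−0.053) = 242.3653
P₀ = 4.3761/(1+0.1)^1 + 5.4872/(1+0.1)^2 + 6.8804/(1+0.1)^3 + 8.6273/(1+0.1)^4 + 10.8178/(1+0.1)^5 + 242.3653/(1+0.1)^5 = 176.7819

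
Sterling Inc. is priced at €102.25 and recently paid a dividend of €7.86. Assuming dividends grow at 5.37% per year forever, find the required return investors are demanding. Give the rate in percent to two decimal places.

13.47%

Rearranging the constant-growth DDM: r = D₁/P₀ + g.
D₁ = 7.86 × (1 + 0.0537) = 8.2821.
r = 8.2821 / 102.25 + 0.0537 = 0.08100 + 0.0537 = 0.13470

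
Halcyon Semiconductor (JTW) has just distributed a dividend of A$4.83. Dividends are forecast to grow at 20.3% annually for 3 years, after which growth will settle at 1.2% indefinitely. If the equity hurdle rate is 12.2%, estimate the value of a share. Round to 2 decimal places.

A$71.46

Two-stage DDM. Project D₁…D_3 at 0.203, terminal growth 0.012, discount at r = 0.122.
D_1 = 5.8105
D_2 = 6.9900
D_3 = 8.4090
Terminal value at t=3: TV = D_4/(r−g) = 8.5099/(0.122−0.012) = 77.3627
P₀ = 5.8105/(1+0.122)^1 + 6.9900/(1+0.122)^2 + 8.4090/(1+0.122)^3 + 77.3627/(1+0.122)^3 = 71.4560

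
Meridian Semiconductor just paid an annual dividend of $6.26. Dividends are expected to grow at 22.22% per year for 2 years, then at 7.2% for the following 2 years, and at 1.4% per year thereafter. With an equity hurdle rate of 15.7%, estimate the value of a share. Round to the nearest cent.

Three-stage DDM. Project D₁…D_4; terminal Gordon value at t=4 with g = 0.014; discount at r = 0.157.
D_1 = 7.6510
D_2 = 9.3510
D_3 = 10.0243
D_4 = 10.7460
TV_4 = 10.8965/(0.157−0.014) = 76.1992
P₀ = Σ Dₜ/(1+r)ᵗ + TV_4/(1+r)^4 = 68.5895

$68.59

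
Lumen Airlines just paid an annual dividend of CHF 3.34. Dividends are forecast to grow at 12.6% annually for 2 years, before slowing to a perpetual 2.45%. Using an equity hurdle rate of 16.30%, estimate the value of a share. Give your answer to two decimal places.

CHF 29.52

Two-stage DDM. Project D₁…D_2 at 0.126, terminal growth 0.0245, discount at r = 0.163.
D_1 = 3.7608
D_2 = 4.2347
Terminal value at t=2: TV = D_3/(r−g) = 4.3385/(0.163−0.0245) = 31.3246
P₀ = 3.7608/(1+0.163)^1 + 4.2347/(1+0.163)^2 + 31.3246/(1+0.163)^2 = 29.5239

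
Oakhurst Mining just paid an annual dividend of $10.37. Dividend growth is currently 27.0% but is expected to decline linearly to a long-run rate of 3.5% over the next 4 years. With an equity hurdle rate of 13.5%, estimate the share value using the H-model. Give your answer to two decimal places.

$156.07

H-model: P₀ = D₀[(1+g_L) + H(g_S−g_L)]/(r−g_L), with H = 4/2 = 2.
P₀ = 10.37 × [(1+0.035) + 2×(0.27−0.035)] / (0.135−0.035)
   = 10.37 × 1.5050 / 0.1 = 156.0685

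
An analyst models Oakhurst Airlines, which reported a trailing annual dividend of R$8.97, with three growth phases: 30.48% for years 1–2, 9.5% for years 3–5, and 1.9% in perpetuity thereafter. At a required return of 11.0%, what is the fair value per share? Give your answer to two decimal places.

R$192.37

Three-stage DDM. Project D₁…D_5; terminal Gordon value at t=5 with g = 0.019; discount at r = 0.11.
D_1 = 11.7041
D_2 = 15.2715
D_3 = 16.7222
D_4 = 18.3109
D_5 = 20.0504
TV_5 = 20.4313/(0.11−0.019) = 224.5202
P₀ = Σ Dₜ/(1+r)ᵗ + TV_5/(1+r)^5 = 192.3687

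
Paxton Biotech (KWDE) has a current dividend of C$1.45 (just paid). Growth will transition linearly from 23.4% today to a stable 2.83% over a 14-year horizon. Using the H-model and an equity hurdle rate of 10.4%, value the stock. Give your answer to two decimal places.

H-model: P₀ = D₀[(1+g_L) + H(g_S−g_L)]/(r−g_L), with H = 14/2 = 7.
P₀ = 1.45 × [(1+0.0283) + 7×(0.234−0.0283)] / (0.104−0.0283)
   = 1.45 × 2.4682 / 0.0757 = 47.2773

C$47.28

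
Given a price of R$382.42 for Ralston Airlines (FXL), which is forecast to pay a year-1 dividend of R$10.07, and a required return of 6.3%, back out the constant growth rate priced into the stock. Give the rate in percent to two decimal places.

From P₀ = D₁/(r − g), the implied growth is g = r − D₁/P₀.
g = 0.063 − 10.07/382.42 = 0.063 − 0.02633 = 0.03667

3.67%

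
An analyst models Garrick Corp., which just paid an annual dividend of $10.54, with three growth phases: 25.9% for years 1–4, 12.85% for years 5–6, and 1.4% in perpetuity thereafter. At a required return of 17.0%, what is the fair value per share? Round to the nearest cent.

$163.05

Three-stage DDM. Project D₁…D_6; terminal Gordon value at t=6 with g = 0.014; discount at r = 0.17.
D_1 = 13.2699
D_2 = 16.7068
D_3 = 21.0338
D_4 = 26.4816
D_5 = 29.8844
D_6 = 33.7246
TV_6 = 34.1967/(0.17−0.014) = 219.2098
P₀ = Σ Dₜ/(1+r)ᵗ + TV_6/(1+r)^6 = 163.0453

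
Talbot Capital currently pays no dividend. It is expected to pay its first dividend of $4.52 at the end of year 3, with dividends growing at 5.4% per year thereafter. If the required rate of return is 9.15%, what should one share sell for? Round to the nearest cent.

$101.17

Deferred-dividend DDM. At t=2 the remaining stream is a growing perpetuity with first payment D_3 = 4.52.
V_2 = D_3/(r−g) = 4.52/(0.0915−0.054) = 120.5333
P₀ = V_2/(1+r)^2 = 120.5333/(1+0.0915)^2 = 101.1718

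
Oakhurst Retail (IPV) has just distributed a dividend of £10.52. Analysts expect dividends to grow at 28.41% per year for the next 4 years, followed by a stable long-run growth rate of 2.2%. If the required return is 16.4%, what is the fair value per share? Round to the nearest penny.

Two-stage DDM. Project D₁…D_4 at 0.2841, terminal growth 0.022, discount at r = 0.164.
D_1 = 13.5087
D_2 = 17.3466
D_3 = 22.2747
D_4 = 28.6030
Terminal value at t=4: TV = D_5/(r−g) = 29.2322/(0.164−0.022) = 205.8608
P₀ = 13.5087/(1+0.164)^1 + 17.3466/(1+0.164)^2 + 22.2747/(1+0.164)^3 + 28.6030/(1+0.164)^4 + 205.8608/(1+0.164)^4 = 166.2536

£166.25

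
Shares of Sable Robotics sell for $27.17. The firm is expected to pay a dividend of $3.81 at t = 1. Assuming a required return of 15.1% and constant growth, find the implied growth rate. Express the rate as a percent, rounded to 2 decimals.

1.08%

From P₀ = D₁/(r − g), the implied growth is g = r − D₁/P₀.
g = 0.151 − 3.81/27.17 = 0.151 − 0.14023 = 0.01077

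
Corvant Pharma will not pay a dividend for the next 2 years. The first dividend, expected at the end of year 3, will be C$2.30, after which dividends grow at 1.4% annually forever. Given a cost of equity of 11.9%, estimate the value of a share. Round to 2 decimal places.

C$17.49

Deferred-dividend DDM. At t=2 the remaining stream is a growing perpetuity with first payment D_3 = 2.30.
V_2 = D_3/(r−g) = 2.30/(0.119−0.014) = 21.9048
P₀ = V_2/(1+r)^2 = 21.9048/(1+0.119)^2 = 17.4936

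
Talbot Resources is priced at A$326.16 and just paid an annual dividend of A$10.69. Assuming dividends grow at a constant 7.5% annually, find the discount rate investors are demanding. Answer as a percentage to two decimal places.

11.02%

Rearranging the constant-growth DDM: r = D₁/P₀ + g.
D₁ = 10.69 × (1 + 0.075) = 11.4917.
r = 11.4917 / 326.16 + 0.075 = 0.03523 + 0.075 = 0.11023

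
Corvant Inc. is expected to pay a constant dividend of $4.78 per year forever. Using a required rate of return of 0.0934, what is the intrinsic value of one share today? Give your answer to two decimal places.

$51.18

Zero-growth DDM (perpetuity): P₀ = D/r = 4.78 / 0.0934 = 51.1777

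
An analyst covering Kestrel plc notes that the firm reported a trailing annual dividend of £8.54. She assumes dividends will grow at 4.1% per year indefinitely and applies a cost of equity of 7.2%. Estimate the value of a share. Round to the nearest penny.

Gordon growth model: P₀ = D₁/(r − g). D₁ = 8.54 × (1 + 0.041) = 8.8901.
P₀ = 8.8901 / (0.072 − 0.041) = 8.8901 / 0.031 = 286.7787

£286.78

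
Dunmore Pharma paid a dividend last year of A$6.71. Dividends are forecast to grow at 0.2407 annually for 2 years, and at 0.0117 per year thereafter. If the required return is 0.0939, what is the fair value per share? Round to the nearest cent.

A$122.48

Two-stage DDM. Project D₁…D_2 at 0.2407, terminal growth 0.0117, discount at r = 0.0939.
D_1 = 8.3251
D_2 = 10.3289
Terminal value at t=2: TV = D_3/(r−g) = 10.4498/(0.0939−0.0117) = 127.1265
P₀ = 8.3251/(1+0.0939)^1 + 10.3289/(1+0.0939)^2 + 127.1265/(1+0.0939)^2 = 122.4805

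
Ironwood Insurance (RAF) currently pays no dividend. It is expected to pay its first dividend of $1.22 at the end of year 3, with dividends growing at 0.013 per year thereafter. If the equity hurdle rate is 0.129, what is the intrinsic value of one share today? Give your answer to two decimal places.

Deferred-dividend DDM. At t=2 the remaining stream is a growing perpetuity with first payment D_3 = 1.22.
V_2 = D_3/(r−g) = 1.22/(0.129−0.013) = 10.5172
P₀ = V_2/(1+r)^2 = 10.5172/(1+0.129)^2 = 8.2511

$8.25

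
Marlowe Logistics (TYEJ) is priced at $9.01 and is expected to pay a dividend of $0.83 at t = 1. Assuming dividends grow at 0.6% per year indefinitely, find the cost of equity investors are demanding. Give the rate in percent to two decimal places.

Rearranging the constant-growth DDM: r = D₁/P₀ + g.
r = 0.8300 / 9.01 + 0.006 = 0.09212 + 0.006 = 0.09812

9.81%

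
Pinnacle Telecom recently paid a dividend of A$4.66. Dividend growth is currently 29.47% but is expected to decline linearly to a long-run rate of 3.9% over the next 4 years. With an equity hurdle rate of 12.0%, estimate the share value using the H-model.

H-model: P₀ = D₀[(1+g_L) + H(g_S−g_L)]/(r−g_L), with H = 4/2 = 2.
P₀ = 4.66 × [(1+0.039) + 2×(0.2947−0.039)] / (0.12−0.039)
   = 4.66 × 1.5504 / 0.081 = 89.1959

A$89.20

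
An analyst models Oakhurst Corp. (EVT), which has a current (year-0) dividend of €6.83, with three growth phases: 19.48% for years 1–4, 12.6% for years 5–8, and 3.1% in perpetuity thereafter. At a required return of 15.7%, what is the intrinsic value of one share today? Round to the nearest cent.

€115.68

Three-stage DDM. Project D₁…D_8; terminal Gordon value at t=8 with g = 0.031; discount at r = 0.157.
D_1 = 8.1605
D_2 = 9.7501
D_3 = 11.6495
D_4 = 13.9188
D_5 = 15.6726
D_6 = 17.6473
D_7 = 19.8709
D_8 = 22.3746
TV_8 = 23.0682/(0.157−0.031) = 183.0810
P₀ = Σ Dₜ/(1+r)ᵗ + TV_8/(1+r)^8 = 115.6818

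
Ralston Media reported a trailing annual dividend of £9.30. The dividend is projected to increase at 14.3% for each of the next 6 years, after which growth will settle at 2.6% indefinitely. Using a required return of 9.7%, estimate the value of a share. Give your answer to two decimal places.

£236.54

Two-stage DDM. Project D₁…D_6 at 0.143, terminal growth 0.026, discount at r = 0.097.
D_1 = 10.6299
D_2 = 12.1500
D_3 = 13.8874
D_4 = 15.8733
D_5 = 18.1432
D_6 = 20.7377
Terminal value at t=6: TV = D_7/(r−g) = 21.2769/(0.097−0.026) = 299.6742
P₀ = 10.6299/(1+0.097)^1 + 12.1500/(1+0.097)^2 + 13.8874/(1+0.097)^3 + 15.8733/(1+0.097)^4 + 18.1432/(1+0.097)^5 + 20.7377/(1+0.097)^6 + 299.6742/(1+0.097)^6 = 236.5393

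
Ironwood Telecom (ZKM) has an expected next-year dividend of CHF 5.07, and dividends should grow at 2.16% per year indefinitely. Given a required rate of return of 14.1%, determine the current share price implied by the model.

CHF 42.46

Gordon growth model: P₀ = D₁/(r − g), with D₁ = 5.07 given directly.
P₀ = 5.0700 / (0.141 − 0.0216) = 5.0700 / 0.1194 = 42.4623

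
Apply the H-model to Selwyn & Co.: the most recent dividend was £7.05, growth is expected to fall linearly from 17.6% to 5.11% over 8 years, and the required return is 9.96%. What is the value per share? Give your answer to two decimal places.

H-model: P₀ = D₀[(1+g_L) + H(g_S−g_L)]/(r−g_L), with H = 8/2 = 4.
P₀ = 7.05 × [(1+0.0511) + 4×(0.176−0.0511)] / (0.0996−0.0511)
   = 7.05 × 1.5507 / 0.0485 = 225.4110

£225.41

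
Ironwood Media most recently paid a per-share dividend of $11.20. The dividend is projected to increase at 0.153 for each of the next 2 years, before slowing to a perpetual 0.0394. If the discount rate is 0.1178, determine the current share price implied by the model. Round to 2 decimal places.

Two-stage DDM. Project D₁…D_2 at 0.153, terminal growth 0.0394, discount at r = 0.1178.
D_1 = 12.9136
D_2 = 14.8894
Terminal value at t=2: TV = D_3/(r−g) = 15.4760/(0.1178−0.0394) = 197.3982
P₀ = 12.9136/(1+0.1178)^1 + 14.8894/(1+0.1178)^2 + 197.3982/(1+0.1178)^2 = 181.4539

$181.45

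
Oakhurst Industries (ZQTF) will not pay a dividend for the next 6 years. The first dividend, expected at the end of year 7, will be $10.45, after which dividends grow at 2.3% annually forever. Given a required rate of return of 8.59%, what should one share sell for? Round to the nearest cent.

Deferred-dividend DDM. At t=6 the remaining stream is a growing perpetuity with first payment D_7 = 10.45.
V_6 = D_7/(r−g) = 10.45/(0.0859−0.023) = 166.1367
P₀ = V_6/(1+r)^6 = 166.1367/(1+0.0859)^6 = 101.3273

$101.33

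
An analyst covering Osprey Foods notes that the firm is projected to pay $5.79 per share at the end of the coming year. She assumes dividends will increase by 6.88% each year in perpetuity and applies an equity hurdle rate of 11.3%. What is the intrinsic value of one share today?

Gordon growth model: P₀ = D₁/(r − g), with D₁ = 5.79 given directly.
P₀ = 5.7900 / (0.113 − 0.0688) = 5.7900 / 0.0442 = 130.9955

$131.00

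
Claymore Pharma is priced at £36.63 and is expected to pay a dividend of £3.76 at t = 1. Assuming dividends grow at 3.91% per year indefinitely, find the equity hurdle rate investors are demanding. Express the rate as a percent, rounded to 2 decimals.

14.17%

Rearranging the constant-growth DDM: r = D₁/P₀ + g.
r = 3.7600 / 36.63 + 0.0391 = 0.10265 + 0.0391 = 0.14175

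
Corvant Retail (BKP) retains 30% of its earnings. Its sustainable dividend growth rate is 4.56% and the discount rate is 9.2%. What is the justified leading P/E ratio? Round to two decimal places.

Payout ratio b = 1 − 0.30 = 0.70.
Justified leading P/E = b/(r−g) = 0.70/(0.092−0.0456) = 15.0862

15.09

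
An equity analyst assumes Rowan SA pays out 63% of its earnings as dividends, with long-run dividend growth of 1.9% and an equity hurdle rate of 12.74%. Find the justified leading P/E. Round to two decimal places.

Justified leading P/E = b/(r−g) = 0.63/(0.1274−0.019) = 5.8118

5.81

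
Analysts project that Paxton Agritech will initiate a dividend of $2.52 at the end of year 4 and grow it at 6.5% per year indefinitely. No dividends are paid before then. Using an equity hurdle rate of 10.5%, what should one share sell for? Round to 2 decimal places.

$46.69

Deferred-dividend DDM. At t=3 the remaining stream is a growing perpetuity with first payment D_4 = 2.52.
V_3 = D_4/(r−g) = 2.52/(0.105−0.065) = 63.0000
P₀ = V_3/(1+r)^3 = 63.0000/(1+0.105)^3 = 46.6932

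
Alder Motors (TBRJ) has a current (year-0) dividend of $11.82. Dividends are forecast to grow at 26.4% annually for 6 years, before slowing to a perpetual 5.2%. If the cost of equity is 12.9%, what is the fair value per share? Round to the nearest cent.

Two-stage DDM. Project D₁…D_6 at 0.264, terminal growth 0.052, discount at r = 0.129.
D_1 = 14.9405
D_2 = 18.8848
D_3 = 23.8703
D_4 = 30.1721
D_5 = 38.1376
D_6 = 48.2059
Terminal value at t=6: TV = D_7/(r−g) = 50.7126/(0.129−0.052) = 658.6049
P₀ = 14.9405/(1+0.129)^1 + 18.8848/(1+0.129)^2 + 23.8703/(1+0.129)^3 + 30.1721/(1+0.129)^4 + 38.1376/(1+0.129)^5 + 48.2059/(1+0.129)^6 + 658.6049/(1+0.129)^6 = 425.3011

$425.30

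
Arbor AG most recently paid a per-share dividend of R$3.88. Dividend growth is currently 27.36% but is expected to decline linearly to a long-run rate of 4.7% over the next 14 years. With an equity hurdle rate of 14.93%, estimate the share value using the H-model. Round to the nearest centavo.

H-model: P₀ = D₀[(1+g_L) + H(g_S−g_L)]/(r−g_L), with H = 14/2 = 7.
P₀ = 3.88 × [(1+0.047) + 7×(0.2736−0.047)] / (0.1493−0.047)
   = 3.88 × 2.6332 / 0.1023 = 99.8711

R$99.87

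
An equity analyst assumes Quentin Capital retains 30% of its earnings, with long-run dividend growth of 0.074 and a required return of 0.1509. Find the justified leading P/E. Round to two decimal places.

Payout ratio b = 1 − 0.30 = 0.70.
Justified leading P/E = b/(r−g) = 0.70/(0.1509−0.074) = 9.1027

9.10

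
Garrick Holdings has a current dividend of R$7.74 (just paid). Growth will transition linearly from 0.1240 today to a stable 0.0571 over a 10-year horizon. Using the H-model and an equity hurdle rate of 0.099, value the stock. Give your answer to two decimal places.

R$257.06

H-model: P₀ = D₀[(1+g_L) + H(g_S−g_L)]/(r−g_L), with H = 10/2 = 5.
P₀ = 7.74 × [(1+0.0571) + 5×(0.124−0.0571)] / (0.099−0.0571)
   = 7.74 × 1.3916 / 0.0419 = 257.0641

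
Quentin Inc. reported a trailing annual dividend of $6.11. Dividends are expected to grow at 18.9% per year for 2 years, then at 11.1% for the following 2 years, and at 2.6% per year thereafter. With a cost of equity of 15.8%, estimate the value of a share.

Three-stage DDM. Project D₁…D_4; terminal Gordon value at t=4 with g = 0.026; discount at r = 0.158.
D_1 = 7.2648
D_2 = 8.6378
D_3 = 9.5966
D_4 = 10.6619
TV_4 = 10.9391/(0.158−0.026) = 82.8717
P₀ = Σ Dₜ/(1+r)ᵗ + TV_4/(1+r)^4 = 70.9107

$70.91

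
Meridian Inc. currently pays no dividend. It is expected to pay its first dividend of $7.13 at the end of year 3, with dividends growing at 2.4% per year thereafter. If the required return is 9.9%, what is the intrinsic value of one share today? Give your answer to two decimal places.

Deferred-dividend DDM. At t=2 the remaining stream is a growing perpetuity with first payment D_3 = 7.13.
V_2 = D_3/(r−g) = 7.13/(0.099−0.024) = 95.0667
P₀ = V_2/(1+r)^2 = 95.0667/(1+0.099)^2 = 78.7105

$78.71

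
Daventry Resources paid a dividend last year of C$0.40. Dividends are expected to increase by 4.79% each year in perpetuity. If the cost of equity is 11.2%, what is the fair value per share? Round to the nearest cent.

C$6.54

Gordon growth model: P₀ = D₁/(r − g). D₁ = 0.40 × (1 + 0.0479) = 0.4192.
P₀ = 0.4192 / (0.112 − 0.0479) = 0.4192 / 0.0641 = 6.5392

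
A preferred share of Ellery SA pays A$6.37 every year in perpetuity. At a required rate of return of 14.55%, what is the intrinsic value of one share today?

A$43.78

Zero-growth DDM (perpetuity): P₀ = D/r = 6.37 / 0.1455 = 43.7801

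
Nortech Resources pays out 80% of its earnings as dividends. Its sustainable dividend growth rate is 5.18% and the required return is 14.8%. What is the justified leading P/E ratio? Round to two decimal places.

8.32

Justified leading P/E = b/(r−g) = 0.80/(0.148−0.0518) = 8.3160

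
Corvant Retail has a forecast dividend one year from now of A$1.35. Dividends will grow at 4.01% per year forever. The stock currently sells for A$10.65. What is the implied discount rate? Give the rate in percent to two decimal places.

16.69%

Rearranging the constant-growth DDM: r = D₁/P₀ + g.
r = 1.3500 / 10.65 + 0.0401 = 0.12676 + 0.0401 = 0.16686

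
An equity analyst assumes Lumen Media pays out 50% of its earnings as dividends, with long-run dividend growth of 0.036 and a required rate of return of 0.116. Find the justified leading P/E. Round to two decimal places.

Justified leading P/E = b/(r−g) = 0.50/(0.116−0.036) = 6.2500

6.25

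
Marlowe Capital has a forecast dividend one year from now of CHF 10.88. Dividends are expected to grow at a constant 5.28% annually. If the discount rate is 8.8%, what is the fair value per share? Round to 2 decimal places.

Gordon growth model: P₀ = D₁/(r − g), with D₁ = 10.88 given directly.
P₀ = 10.8800 / (0.088 − 0.0528) = 10.8800 / 0.0352 = 309.0909

CHF 309.09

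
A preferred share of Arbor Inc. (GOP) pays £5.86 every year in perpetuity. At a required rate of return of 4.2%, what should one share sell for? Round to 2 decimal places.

£139.52

Zero-growth DDM (perpetuity): P₀ = D/r = 5.86 / 0.042 = 139.5238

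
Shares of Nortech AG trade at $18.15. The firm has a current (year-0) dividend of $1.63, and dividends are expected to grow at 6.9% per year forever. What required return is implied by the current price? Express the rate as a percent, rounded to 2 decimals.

16.50%

Rearranging the constant-growth DDM: r = D₁/P₀ + g.
D₁ = 1.63 × (1 + 0.069) = 1.7425.
r = 1.7425 / 18.15 + 0.069 = 0.09600 + 0.069 = 0.16500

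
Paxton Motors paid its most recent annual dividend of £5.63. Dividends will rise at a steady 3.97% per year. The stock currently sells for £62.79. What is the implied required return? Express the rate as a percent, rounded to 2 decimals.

Rearranging the constant-growth DDM: r = D₁/P₀ + g.
D₁ = 5.63 × (1 + 0.0397) = 5.8535.
r = 5.8535 / 62.79 + 0.0397 = 0.09322 + 0.0397 = 0.13292

13.29%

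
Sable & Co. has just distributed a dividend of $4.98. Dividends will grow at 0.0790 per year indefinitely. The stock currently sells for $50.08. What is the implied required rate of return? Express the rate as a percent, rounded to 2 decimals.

Rearranging the constant-growth DDM: r = D₁/P₀ + g.
D₁ = 4.98 × (1 + 0.079) = 5.3734.
r = 5.3734 / 50.08 + 0.079 = 0.10730 + 0.079 = 0.18630

18.63%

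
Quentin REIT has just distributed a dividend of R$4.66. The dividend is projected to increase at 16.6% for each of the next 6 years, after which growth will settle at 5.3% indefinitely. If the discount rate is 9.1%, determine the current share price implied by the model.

R$227.94

Two-stage DDM. Project D₁…D_6 at 0.166, terminal growth 0.053, discount at r = 0.091.
D_1 = 5.4336
D_2 = 6.3355
D_3 = 7.3872
D_4 = 8.6135
D_5 = 10.0434
D_6 = 11.7105
Terminal value at t=6: TV = D_7/(r−g) = 12.3312/(0.091−0.053) = 324.5054
P₀ = 5.4336/(1+0.091)^1 + 6.3355/(1+0.091)^2 + 7.3872/(1+0.091)^3 + 8.6135/(1+0.091)^4 + 10.0434/(1+0.091)^5 + 11.7105/(1+0.091)^6 + 324.5054/(1+0.091)^6 = 227.9436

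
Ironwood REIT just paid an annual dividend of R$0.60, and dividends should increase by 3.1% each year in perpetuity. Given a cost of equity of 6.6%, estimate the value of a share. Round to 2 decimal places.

Gordon growth model: P₀ = D₁/(r − g). D₁ = 0.60 × (1 + 0.031) = 0.6186.
P₀ = 0.6186 / (0.066 − 0.031) = 0.6186 / 0.035 = 17.6743

R$17.67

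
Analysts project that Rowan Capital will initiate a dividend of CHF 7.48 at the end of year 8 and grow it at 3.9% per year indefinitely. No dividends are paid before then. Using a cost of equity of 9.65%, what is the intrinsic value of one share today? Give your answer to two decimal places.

CHF 68.26

Deferred-dividend DDM. At t=7 the remaining stream is a growing perpetuity with first payment D_8 = 7.48.
V_7 = D_8/(r−g) = 7.48/(0.0965−0.039) = 130.0870
P₀ = V_7/(1+r)^7 = 130.0870/(1+0.0965)^7 = 68.2611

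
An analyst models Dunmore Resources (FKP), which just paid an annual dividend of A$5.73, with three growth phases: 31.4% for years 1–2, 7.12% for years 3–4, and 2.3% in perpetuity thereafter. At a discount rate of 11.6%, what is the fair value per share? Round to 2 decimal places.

A$110.14

Three-stage DDM. Project D₁…D_4; terminal Gordon value at t=4 with g = 0.023; discount at r = 0.116.
D_1 = 7.5292
D_2 = 9.8934
D_3 = 10.5978
D_4 = 11.3524
TV_4 = 11.6135/(0.116−0.023) = 124.8761
P₀ = Σ Dₜ/(1+r)ᵗ + TV_4/(1+r)^4 = 110.1385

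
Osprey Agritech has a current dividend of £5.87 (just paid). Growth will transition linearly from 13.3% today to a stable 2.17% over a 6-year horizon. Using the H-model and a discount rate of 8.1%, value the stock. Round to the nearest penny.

£134.19

H-model: P₀ = D₀[(1+g_L) + H(g_S−g_L)]/(r−g_L), with H = 6/2 = 3.
P₀ = 5.87 × [(1+0.0217) + 3×(0.133−0.0217)] / (0.081−0.0217)
   = 5.87 × 1.3556 / 0.0593 = 134.1884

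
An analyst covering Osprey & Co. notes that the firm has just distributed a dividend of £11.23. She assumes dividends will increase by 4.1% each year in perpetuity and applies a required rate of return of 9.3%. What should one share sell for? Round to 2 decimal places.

£224.82

Gordon growth model: P₀ = D₁/(r − g). D₁ = 11.23 × (1 + 0.041) = 11.6904.
P₀ = 11.6904 / (0.093 − 0.041) = 11.6904 / 0.052 = 224.8160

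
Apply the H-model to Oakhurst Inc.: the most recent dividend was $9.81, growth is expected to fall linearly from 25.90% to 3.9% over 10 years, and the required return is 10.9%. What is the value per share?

$299.77

H-model: P₀ = D₀[(1+g_L) + H(g_S−g_L)]/(r−g_L), with H = 10/2 = 5.
P₀ = 9.81 × [(1+0.039) + 5×(0.259−0.039)] / (0.109−0.039)
   = 9.81 × 2.1390 / 0.07 = 299.7656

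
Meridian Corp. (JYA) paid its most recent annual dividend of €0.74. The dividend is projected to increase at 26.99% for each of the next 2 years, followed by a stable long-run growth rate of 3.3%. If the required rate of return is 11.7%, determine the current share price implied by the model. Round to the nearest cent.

Two-stage DDM. Project D₁…D_2 at 0.2699, terminal growth 0.033, discount at r = 0.117.
D_1 = 0.9397
D_2 = 1.1934
Terminal value at t=2: TV = D_3/(r−g) = 1.2327/(0.117−0.033) = 14.6755
P₀ = 0.9397/(1+0.117)^1 + 1.1934/(1+0.117)^2 + 14.6755/(1+0.117)^2 = 13.5599

€13.56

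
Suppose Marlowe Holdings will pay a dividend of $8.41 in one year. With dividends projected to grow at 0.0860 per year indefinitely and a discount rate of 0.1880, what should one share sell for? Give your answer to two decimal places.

Gordon growth model: P₀ = D₁/(r − g), with D₁ = 8.41 given directly.
P₀ = 8.4100 / (0.188 − 0.086) = 8.4100 / 0.102 = 82.4510

$82.45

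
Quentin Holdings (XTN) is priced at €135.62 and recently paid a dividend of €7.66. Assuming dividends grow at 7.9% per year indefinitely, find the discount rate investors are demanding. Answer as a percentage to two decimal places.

13.99%

Rearranging the constant-growth DDM: r = D₁/P₀ + g.
D₁ = 7.66 × (1 + 0.079) = 8.2651.
r = 8.2651 / 135.62 + 0.079 = 0.06094 + 0.079 = 0.13994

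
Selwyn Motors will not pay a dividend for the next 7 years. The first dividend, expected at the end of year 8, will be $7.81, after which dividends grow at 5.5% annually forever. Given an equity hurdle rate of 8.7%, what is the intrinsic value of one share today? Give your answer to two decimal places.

Deferred-dividend DDM. At t=7 the remaining stream is a growing perpetuity with first payment D_8 = 7.81.
V_7 = D_8/(r−g) = 7.81/(0.087−0.055) = 244.0625
P₀ = V_7/(1+r)^7 = 244.0625/(1+0.087)^7 = 136.1113

$136.11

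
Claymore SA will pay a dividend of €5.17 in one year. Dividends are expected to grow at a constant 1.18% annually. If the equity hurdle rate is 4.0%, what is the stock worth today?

Gordon growth model: P₀ = D₁/(r − g), with D₁ = 5.17 given directly.
P₀ = 5.1700 / (0.04 − 0.0118) = 5.1700 / 0.0282 = 183.3333

€183.33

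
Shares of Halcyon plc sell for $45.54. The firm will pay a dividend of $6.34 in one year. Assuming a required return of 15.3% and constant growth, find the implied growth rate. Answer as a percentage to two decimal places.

1.38%

From P₀ = D₁/(r − g), the implied growth is g = r − D₁/P₀.
g = 0.153 − 6.34/45.54 = 0.153 − 0.13922 = 0.01378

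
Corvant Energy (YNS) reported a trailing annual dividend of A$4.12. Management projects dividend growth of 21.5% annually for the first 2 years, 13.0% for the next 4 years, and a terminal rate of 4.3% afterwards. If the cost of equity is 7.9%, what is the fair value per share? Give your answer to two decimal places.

A$215.41

Three-stage DDM. Project D₁…D_6; terminal Gordon value at t=6 with g = 0.043; discount at r = 0.079.
D_1 = 5.0058
D_2 = 6.0820
D_3 = 6.8727
D_4 = 7.7662
D_5 = 8.7758
D_6 = 9.9166
TV_6 = 10.3430/(0.079−0.043) = 287.3064
P₀ = Σ Dₜ/(1+r)ᵗ + TV_6/(1+r)^6 = 215.4091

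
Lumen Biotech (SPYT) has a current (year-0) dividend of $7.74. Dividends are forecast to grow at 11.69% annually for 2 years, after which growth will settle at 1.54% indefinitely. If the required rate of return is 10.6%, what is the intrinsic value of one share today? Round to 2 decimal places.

$104.17

Two-stage DDM. Project D₁…D_2 at 0.1169, terminal growth 0.0154, discount at r = 0.106.
D_1 = 8.6448
D_2 = 9.6554
Terminal value at t=2: TV = D_3/(r−g) = 9.8041/(0.106−0.0154) = 108.2128
P₀ = 8.6448/(1+0.106)^1 + 9.6554/(1+0.106)^2 + 108.2128/(1+0.106)^2 = 104.1739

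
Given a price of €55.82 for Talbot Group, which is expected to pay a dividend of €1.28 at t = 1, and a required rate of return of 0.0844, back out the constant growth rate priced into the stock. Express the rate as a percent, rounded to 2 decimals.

From P₀ = D₁/(r − g), the implied growth is g = r − D₁/P₀.
g = 0.0844 − 1.28/55.82 = 0.0844 − 0.02293 = 0.06147

6.15%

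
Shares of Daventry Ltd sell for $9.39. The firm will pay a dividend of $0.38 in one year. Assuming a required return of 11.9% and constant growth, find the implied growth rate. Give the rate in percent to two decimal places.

From P₀ = D₁/(r − g), the implied growth is g = r − D₁/P₀.
g = 0.119 − 0.38/9.39 = 0.119 − 0.04047 = 0.07853

7.85%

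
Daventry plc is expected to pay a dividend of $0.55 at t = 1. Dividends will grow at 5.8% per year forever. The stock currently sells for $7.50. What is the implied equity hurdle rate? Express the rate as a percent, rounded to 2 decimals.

Rearranging the constant-growth DDM: r = D₁/P₀ + g.
r = 0.5500 / 7.50 + 0.058 = 0.07333 + 0.058 = 0.13133

13.13%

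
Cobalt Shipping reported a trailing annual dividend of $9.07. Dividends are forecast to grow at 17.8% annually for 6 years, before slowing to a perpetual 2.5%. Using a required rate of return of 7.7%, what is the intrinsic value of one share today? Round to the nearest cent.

$381.48

Two-stage DDM. Project D₁…D_6 at 0.178, terminal growth 0.025, discount at r = 0.077.
D_1 = 10.6845
D_2 = 12.5863
D_3 = 14.8267
D_4 = 17.4658
D_5 = 20.5747
D_6 = 24.2370
Terminal value at t=6: TV = D_7/(r−g) = 24.8429/(0.077−0.025) = 477.7487
P₀ = 10.6845/(1+0.077)^1 + 12.5863/(1+0.077)^2 + 14.8267/(1+0.077)^3 + 17.4658/(1+0.077)^4 + 20.5747/(1+0.077)^5 + 24.2370/(1+0.077)^6 + 477.7487/(1+0.077)^6 = 381.4805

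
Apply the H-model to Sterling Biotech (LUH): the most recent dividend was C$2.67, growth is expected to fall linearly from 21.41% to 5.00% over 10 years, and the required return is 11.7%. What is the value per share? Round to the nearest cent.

H-model: P₀ = D₀[(1+g_L) + H(g_S−g_L)]/(r−g_L), with H = 10/2 = 5.
P₀ = 2.67 × [(1+0.05) + 5×(0.2141−0.05)] / (0.117−0.05)
   = 2.67 × 1.8705 / 0.067 = 74.5408

C$74.54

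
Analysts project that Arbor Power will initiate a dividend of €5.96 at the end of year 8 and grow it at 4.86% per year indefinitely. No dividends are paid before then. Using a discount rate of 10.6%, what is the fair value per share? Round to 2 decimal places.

Deferred-dividend DDM. At t=7 the remaining stream is a growing perpetuity with first payment D_8 = 5.96.
V_7 = D_8/(r−g) = 5.96/(0.106−0.0486) = 103.8328
P₀ = V_7/(1+r)^7 = 103.8328/(1+0.106)^7 = 51.2919

€51.29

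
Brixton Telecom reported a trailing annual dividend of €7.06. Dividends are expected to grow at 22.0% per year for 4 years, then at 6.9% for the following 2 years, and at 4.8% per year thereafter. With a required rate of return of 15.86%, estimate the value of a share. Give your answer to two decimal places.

Three-stage DDM. Project D₁…D_6; terminal Gordon value at t=6 with g = 0.048; discount at r = 0.1586.
D_1 = 8.6132
D_2 = 10.5081
D_3 = 12.8199
D_4 = 15.6403
D_5 = 16.7194
D_6 = 17.8731
TV_6 = 18.7310/(0.1586−0.048) = 169.3580
P₀ = Σ Dₜ/(1+r)ᵗ + TV_6/(1+r)^6 = 117.6000

€117.60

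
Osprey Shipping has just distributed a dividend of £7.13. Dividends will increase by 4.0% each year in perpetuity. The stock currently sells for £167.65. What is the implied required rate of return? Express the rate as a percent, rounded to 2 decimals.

8.42%

Rearranging the constant-growth DDM: r = D₁/P₀ + g.
D₁ = 7.13 × (1 + 0.04) = 7.4152.
r = 7.4152 / 167.65 + 0.04 = 0.04423 + 0.04 = 0.08423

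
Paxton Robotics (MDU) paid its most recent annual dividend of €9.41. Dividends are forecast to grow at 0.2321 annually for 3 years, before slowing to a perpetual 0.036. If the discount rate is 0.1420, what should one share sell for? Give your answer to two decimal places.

Two-stage DDM. Project D₁…D_3 at 0.2321, terminal growth 0.036, discount at r = 0.142.
D_1 = 11.5941
D_2 = 14.2850
D_3 = 17.6006
Terminal value at t=3: TV = D_4/(r−g) = 18.2342/(0.142−0.036) = 172.0210
P₀ = 11.5941/(1+0.142)^1 + 14.2850/(1+0.142)^2 + 17.6006/(1+0.142)^3 + 172.0210/(1+0.142)^3 = 148.4237

€148.42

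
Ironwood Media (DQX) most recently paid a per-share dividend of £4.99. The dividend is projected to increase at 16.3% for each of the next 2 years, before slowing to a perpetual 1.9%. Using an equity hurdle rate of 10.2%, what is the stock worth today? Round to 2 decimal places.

£79.06

Two-stage DDM. Project D₁…D_2 at 0.163, terminal growth 0.019, discount at r = 0.102.
D_1 = 5.8034
D_2 = 6.7493
Terminal value at t=2: TV = D_3/(r−g) = 6.8776/(0.102−0.019) = 82.8621
P₀ = 5.8034/(1+0.102)^1 + 6.7493/(1+0.102)^2 + 82.8621/(1+0.102)^2 = 79.0567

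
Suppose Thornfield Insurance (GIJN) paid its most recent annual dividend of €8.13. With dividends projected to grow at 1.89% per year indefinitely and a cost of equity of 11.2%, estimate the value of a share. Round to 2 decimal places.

€88.98

Gordon growth model: P₀ = D₁/(r − g). D₁ = 8.13 × (1 + 0.0189) = 8.2837.
P₀ = 8.2837 / (0.112 − 0.0189) = 8.2837 / 0.0931 = 88.9759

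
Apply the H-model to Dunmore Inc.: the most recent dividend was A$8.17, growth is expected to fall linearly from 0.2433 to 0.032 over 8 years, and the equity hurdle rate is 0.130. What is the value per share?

H-model: P₀ = D₀[(1+g_L) + H(g_S−g_L)]/(r−g_L), with H = 8/2 = 4.
P₀ = 8.17 × [(1+0.032) + 4×(0.2433−0.032)] / (0.13−0.032)
   = 8.17 × 1.8772 / 0.098 = 156.4972

A$156.50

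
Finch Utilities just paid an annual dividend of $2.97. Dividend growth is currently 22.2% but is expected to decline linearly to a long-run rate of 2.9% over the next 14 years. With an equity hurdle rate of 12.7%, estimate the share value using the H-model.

H-model: P₀ = D₀[(1+g_L) + H(g_S−g_L)]/(r−g_L), with H = 14/2 = 7.
P₀ = 2.97 × [(1+0.029) + 7×(0.222−0.029)] / (0.127−0.029)
   = 2.97 × 2.3800 / 0.098 = 72.1286

$72.13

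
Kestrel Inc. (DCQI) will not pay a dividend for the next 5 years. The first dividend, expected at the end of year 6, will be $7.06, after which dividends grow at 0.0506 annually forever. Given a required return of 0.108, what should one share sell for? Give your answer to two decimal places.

Deferred-dividend DDM. At t=5 the remaining stream is a growing perpetuity with first payment D_6 = 7.06.
V_5 = D_6/(r−g) = 7.06/(0.108−0.0506) = 122.9965
P₀ = V_5/(1+r)^5 = 122.9965/(1+0.108)^5 = 73.6536

$73.65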